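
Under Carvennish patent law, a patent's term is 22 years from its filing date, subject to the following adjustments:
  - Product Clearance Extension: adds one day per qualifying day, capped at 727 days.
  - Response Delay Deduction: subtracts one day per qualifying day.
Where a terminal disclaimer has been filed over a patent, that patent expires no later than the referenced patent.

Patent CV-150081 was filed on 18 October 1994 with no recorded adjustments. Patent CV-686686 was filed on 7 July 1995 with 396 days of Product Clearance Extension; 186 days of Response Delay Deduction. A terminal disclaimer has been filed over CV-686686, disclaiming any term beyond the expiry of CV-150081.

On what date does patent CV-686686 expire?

2016-10-18

Natural term of CV-686686:
  Base: filing + 22 years → 7 July 2017.
  Product Clearance Extension: 396 days (within the 727-day cap) → +396 days → 7 August 2018.
  Response Delay Deduction: −186 days → 2 February 2018.
Expiry of referenced patent CV-150081:
  Base: filing + 22 years → 18 October 2016.
Terminal disclaimer: CV-686686 expires on the earlier of 2 February 2018 and 18 October 2016.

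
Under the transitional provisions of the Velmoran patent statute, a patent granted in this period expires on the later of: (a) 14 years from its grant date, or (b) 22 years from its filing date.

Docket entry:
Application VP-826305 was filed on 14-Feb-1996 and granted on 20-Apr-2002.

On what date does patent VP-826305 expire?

(a) grant + 14 years → 20 April 2016.
(b) filing + 22 years → 14 February 2018.
Later of the two: 14 February 2018.

February 14, 2018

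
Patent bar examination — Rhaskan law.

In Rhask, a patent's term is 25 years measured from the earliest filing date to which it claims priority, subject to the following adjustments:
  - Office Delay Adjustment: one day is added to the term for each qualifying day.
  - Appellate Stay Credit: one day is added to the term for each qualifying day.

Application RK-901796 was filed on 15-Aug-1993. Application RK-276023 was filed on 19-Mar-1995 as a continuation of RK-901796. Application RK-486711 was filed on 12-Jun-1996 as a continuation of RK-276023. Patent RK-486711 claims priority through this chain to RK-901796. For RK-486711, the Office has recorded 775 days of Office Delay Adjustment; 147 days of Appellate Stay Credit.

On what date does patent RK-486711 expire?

Earliest priority filing: 15 August 1993.
Base term: 15 August 1993 + 25 years → 15 August 2018.
Office Delay Adjustment: +775 days → 28 September 2020.
Appellate Stay Credit: +147 days → 22 February 2021.

February 22, 2021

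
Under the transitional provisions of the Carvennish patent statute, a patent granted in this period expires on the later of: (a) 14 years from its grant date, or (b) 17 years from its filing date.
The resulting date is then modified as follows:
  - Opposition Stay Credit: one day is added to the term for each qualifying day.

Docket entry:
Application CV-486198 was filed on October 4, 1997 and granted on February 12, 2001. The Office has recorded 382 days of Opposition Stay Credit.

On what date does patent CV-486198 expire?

2016-02-29

(a) grant + 14 years → 12 February 2015.
(b) filing + 17 years → 4 October 2014.
Later of the two: 12 February 2015.
Opposition Stay Credit: +382 days → 29 February 2016.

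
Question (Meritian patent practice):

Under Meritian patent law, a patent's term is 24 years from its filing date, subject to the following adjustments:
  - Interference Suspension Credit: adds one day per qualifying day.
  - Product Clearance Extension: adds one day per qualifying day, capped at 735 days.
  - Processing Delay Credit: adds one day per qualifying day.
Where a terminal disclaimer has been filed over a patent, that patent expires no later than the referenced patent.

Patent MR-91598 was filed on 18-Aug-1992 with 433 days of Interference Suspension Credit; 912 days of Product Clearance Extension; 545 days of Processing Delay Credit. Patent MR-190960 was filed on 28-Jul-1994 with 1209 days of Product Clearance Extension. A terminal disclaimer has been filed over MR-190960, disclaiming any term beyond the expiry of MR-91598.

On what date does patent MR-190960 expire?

Natural term of MR-190960:
  Base: filing + 24 years → 28 July 2018.
  Product Clearance Extension: 1209 days claimed exceeds the 735-day cap, so +735 days → 1 August 2020.
Expiry of referenced patent MR-91598:
  Base: filing + 24 years → 18 August 2016.
  Interference Suspension Credit: +433 days → 25 October 2017.
  Product Clearance Extension: 912 days claimed exceeds the 735-day cap, so +735 days → 30 October 2019.
  Processing Delay Credit: +545 days → 27 April 2021.
Terminal disclaimer: MR-190960 expires on the earlier of 1 August 2020 and 27 April 2021.

August 1, 2020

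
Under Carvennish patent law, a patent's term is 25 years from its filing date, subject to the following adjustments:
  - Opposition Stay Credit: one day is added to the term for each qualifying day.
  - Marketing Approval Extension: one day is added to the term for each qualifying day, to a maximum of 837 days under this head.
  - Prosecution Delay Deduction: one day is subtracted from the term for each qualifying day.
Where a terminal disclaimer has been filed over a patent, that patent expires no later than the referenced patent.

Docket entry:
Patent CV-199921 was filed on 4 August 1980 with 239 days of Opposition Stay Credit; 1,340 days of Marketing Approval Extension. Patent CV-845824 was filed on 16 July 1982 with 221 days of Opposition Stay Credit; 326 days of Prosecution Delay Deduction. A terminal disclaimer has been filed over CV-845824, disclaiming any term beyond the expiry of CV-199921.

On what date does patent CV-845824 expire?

2007-04-02

Natural term of CV-845824:
  Base: filing + 25 years → 16 July 2007.
  Opposition Stay Credit: +221 days → 22 February 2008.
  Prosecution Delay Deduction: −326 days → 2 April 2007.
Expiry of referenced patent CV-199921:
  Base: filing + 25 years → 4 August 2005.
  Opposition Stay Credit: +239 days → 31 March 2006.
  Marketing Approval Extension: 1340 days claimed exceeds the 837-day cap, so +837 days → 15 July 2008.
Terminal disclaimer: CV-845824 expires on the earlier of 2 April 2007 and 15 July 2008.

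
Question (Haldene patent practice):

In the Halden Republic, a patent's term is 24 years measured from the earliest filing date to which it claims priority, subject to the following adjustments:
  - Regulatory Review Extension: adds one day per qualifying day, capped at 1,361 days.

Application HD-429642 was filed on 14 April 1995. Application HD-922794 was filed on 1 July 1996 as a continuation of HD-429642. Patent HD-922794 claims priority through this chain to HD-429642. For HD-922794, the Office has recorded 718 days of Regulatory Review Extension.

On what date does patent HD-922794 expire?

April 1, 2021

Earliest priority filing: 14 April 1995.
Base term: 14 April 1995 + 24 years → 14 April 2019.
Regulatory Review Extension: 718 days (within the 1361-day cap) → +718 days → 1 April 2021.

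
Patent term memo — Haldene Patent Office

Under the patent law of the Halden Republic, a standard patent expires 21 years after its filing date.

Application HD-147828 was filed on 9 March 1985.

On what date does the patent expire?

Filing date + 21 years → 9 March 2006.

March 9, 2006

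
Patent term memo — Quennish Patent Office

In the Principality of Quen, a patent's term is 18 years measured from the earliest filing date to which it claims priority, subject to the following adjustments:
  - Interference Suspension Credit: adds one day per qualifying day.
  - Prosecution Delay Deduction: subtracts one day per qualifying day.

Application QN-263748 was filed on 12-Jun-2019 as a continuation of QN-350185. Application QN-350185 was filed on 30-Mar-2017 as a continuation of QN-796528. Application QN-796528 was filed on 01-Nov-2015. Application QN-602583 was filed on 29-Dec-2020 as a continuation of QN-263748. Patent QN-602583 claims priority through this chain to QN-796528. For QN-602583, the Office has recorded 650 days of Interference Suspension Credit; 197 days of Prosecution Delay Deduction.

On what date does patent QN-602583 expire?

Earliest priority filing: 1 November 2015.
Base term: 1 November 2015 + 18 years → 1 November 2033.
Interference Suspension Credit: +650 days → 13 August 2035.
Prosecution Delay Deduction: −197 days → 28 January 2035.

2035-01-28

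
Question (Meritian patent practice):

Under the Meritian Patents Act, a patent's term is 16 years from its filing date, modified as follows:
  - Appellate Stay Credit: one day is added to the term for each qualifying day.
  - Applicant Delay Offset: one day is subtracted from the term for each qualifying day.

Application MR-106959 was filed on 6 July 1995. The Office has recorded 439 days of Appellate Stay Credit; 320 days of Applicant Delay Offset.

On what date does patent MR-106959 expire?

2011-11-02

Base term: filing date + 16 years → 6 July 2011.
Appellate Stay Credit: +439 days → 17 September 2012.
Applicant Delay Offset: −320 days → 2 November 2011.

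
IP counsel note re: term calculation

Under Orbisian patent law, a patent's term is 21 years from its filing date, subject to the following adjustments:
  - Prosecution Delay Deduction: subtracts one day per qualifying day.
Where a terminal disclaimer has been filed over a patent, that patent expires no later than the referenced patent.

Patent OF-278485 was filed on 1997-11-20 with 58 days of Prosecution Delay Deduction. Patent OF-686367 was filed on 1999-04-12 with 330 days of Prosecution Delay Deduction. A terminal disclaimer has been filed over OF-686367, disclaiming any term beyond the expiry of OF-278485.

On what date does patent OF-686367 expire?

Natural term of OF-686367:
  Base: filing + 21 years → 12 April 2020.
  Prosecution Delay Deduction: −330 days → 18 May 2019.
Expiry of referenced patent OF-278485:
  Base: filing + 21 years → 20 November 2018.
  Prosecution Delay Deduction: −58 days → 23 September 2018.
Terminal disclaimer: OF-686367 expires on the earlier of 18 May 2019 and 23 September 2018.

2018-09-23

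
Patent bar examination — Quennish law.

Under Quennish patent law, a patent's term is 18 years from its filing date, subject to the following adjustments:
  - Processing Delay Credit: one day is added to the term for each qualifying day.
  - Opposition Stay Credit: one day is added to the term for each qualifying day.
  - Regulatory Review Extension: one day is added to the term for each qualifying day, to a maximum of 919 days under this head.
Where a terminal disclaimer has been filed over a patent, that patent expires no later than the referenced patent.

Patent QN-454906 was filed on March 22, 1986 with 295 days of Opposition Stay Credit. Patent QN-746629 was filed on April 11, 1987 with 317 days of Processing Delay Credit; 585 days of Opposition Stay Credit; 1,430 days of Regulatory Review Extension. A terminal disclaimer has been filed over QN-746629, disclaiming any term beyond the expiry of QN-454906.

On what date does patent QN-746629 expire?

Natural term of QN-746629:
  Base: filing + 18 years → 11 April 2005.
  Processing Delay Credit: +317 days → 22 February 2006.
  Opposition Stay Credit: +585 days → 30 September 2007.
  Regulatory Review Extension: 1430 days claimed exceeds the 919-day cap, so +919 days → 6 April 2010.
Expiry of referenced patent QN-454906:
  Base: filing + 18 years → 22 March 2004.
  Opposition Stay Credit: +295 days → 11 January 2005.
Terminal disclaimer: QN-746629 expires on the earlier of 6 April 2010 and 11 January 2005.

2005-01-11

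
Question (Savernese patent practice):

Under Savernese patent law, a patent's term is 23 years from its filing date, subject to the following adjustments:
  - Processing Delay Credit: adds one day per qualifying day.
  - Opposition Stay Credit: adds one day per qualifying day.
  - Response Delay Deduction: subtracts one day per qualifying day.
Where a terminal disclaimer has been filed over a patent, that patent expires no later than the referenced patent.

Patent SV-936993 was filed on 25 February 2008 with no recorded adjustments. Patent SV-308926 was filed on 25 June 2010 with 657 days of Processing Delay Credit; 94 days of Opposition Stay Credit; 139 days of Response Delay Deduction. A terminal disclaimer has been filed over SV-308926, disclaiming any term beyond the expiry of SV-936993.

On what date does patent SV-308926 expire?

Natural term of SV-308926:
  Base: filing + 23 years → 25 June 2033.
  Processing Delay Credit: +657 days → 13 April 2035.
  Opposition Stay Credit: +94 days → 16 July 2035.
  Response Delay Deduction: −139 days → 27 February 2035.
Expiry of referenced patent SV-936993:
  Base: filing + 23 years → 25 February 2031.
Terminal disclaimer: SV-308926 expires on the earlier of 27 February 2035 and 25 February 2031.

February 25, 2031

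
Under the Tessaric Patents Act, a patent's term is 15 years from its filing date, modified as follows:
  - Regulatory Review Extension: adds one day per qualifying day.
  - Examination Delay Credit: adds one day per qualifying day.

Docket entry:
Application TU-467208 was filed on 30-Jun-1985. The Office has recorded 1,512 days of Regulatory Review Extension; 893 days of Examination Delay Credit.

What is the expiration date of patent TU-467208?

Base term: filing date + 15 years → 30 June 2000.
Regulatory Review Extension: +1512 days → 20 August 2004.
Examination Delay Credit: +893 days → 30 January 2007.

January 30, 2007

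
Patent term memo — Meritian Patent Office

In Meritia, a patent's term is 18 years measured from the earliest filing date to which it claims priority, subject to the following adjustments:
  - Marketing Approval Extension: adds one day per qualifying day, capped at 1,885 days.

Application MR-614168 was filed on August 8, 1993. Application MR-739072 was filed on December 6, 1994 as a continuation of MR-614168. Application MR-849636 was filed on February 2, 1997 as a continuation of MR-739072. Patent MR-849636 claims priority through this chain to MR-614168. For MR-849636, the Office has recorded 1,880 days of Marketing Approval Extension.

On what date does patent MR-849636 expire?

2016-09-30

Earliest priority filing: 8 August 1993.
Base term: 8 August 1993 + 18 years → 8 August 2011.
Marketing Approval Extension: 1880 days (within the 1885-day cap) → +1880 days → 30 September 2016.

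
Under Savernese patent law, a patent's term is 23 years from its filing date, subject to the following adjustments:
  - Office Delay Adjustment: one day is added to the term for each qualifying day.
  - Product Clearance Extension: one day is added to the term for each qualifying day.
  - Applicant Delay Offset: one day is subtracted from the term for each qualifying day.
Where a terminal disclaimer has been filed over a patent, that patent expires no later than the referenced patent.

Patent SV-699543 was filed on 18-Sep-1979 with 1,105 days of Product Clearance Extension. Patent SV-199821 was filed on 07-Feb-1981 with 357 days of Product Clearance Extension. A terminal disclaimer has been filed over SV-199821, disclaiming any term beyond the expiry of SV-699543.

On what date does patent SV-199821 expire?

January 29, 2005

Natural term of SV-199821:
  Base: filing + 23 years → 7 February 2004.
  Product Clearance Extension: +357 days → 29 January 2005.
Expiry of referenced patent SV-699543:
  Base: filing + 23 years → 18 September 2002.
  Product Clearance Extension: +1105 days → 27 September 2005.
Terminal disclaimer: SV-199821 expires on the earlier of 29 January 2005 and 27 September 2005.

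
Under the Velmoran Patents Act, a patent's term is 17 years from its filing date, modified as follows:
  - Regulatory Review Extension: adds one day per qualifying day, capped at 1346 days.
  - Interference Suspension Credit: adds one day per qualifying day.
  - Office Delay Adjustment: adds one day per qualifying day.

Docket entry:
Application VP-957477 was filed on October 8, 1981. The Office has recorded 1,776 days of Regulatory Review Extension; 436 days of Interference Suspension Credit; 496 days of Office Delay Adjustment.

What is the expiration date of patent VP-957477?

Base term: filing date + 17 years → 8 October 1998.
Regulatory Review Extension: 1776 days claimed exceeds the 1346-day cap, so +1346 days → 15 June 2002.
Interference Suspension Credit: +436 days → 25 August 2003.
Office Delay Adjustment: +496 days → 2 January 2005.

January 2, 2005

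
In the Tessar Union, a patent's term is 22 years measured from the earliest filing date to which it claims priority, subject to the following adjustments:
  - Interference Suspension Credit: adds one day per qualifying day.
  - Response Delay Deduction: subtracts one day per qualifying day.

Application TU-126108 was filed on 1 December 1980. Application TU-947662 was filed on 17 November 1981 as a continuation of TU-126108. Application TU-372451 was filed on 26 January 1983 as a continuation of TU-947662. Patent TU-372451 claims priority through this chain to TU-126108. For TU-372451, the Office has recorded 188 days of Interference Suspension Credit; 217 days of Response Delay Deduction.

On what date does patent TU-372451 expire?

Earliest priority filing: 1 December 1980.
Base term: 1 December 1980 + 22 years → 1 December 2002.
Interference Suspension Credit: +188 days → 7 June 2003.
Response Delay Deduction: −217 days → 2 November 2002.

November 2, 2002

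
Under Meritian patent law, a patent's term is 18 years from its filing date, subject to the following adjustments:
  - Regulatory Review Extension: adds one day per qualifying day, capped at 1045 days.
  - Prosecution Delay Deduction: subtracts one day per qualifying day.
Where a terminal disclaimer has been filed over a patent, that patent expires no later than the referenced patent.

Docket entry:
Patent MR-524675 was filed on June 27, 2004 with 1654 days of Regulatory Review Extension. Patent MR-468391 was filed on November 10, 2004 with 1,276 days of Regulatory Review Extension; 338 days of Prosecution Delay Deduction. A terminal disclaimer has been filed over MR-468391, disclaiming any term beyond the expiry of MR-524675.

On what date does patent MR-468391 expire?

Natural term of MR-468391:
  Base: filing + 18 years → 10 November 2022.
  Regulatory Review Extension: 1276 days claimed exceeds the 1045-day cap, so +1045 days → 20 September 2025.
  Prosecution Delay Deduction: −338 days → 17 October 2024.
Expiry of referenced patent MR-524675:
  Base: filing + 18 years → 27 June 2022.
  Regulatory Review Extension: 1654 days claimed exceeds the 1045-day cap, so +1045 days → 7 May 2025.
Terminal disclaimer: MR-468391 expires on the earlier of 17 October 2024 and 7 May 2025.

October 17, 2024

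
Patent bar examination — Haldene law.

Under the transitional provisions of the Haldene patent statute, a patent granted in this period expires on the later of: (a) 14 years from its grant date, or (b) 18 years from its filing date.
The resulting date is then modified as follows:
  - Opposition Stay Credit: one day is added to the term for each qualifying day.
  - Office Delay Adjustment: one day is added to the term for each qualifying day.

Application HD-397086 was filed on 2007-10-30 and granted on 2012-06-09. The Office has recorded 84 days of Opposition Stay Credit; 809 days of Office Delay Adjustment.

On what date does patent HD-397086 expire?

November 18, 2028

(a) grant + 14 years → 9 June 2026.
(b) filing + 18 years → 30 October 2025.
Later of the two: 9 June 2026.
Opposition Stay Credit: +84 days → 1 September 2026.
Office Delay Adjustment: +809 days → 18 November 2028.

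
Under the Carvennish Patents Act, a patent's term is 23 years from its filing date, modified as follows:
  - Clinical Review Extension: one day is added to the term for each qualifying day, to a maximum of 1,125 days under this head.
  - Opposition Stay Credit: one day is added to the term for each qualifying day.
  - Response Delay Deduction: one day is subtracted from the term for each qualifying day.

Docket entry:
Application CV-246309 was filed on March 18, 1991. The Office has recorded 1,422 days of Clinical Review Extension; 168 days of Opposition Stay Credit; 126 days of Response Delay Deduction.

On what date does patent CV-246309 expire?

May 28, 2017

Base term: filing date + 23 years → 18 March 2014.
Clinical Review Extension: 1422 days claimed exceeds the 1125-day cap, so +1125 days → 16 April 2017.
Opposition Stay Credit: +168 days → 1 October 2017.
Response Delay Deduction: −126 days → 28 May 2017.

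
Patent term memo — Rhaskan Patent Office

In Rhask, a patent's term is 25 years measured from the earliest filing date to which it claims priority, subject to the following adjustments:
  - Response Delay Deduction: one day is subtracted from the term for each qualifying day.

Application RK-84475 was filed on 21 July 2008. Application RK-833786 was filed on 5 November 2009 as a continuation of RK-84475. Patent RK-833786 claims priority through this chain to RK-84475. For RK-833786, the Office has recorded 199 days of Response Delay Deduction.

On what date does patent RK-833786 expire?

2033-01-03

Earliest priority filing: 21 July 2008.
Base term: 21 July 2008 + 25 years → 21 July 2033.
Response Delay Deduction: −199 days → 3 January 2033.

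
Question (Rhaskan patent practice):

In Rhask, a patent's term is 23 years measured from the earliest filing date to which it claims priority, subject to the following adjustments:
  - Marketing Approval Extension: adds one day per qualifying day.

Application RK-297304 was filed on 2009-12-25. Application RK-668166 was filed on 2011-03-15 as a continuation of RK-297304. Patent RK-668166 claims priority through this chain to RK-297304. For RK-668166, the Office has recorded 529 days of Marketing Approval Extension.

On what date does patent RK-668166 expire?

Earliest priority filing: 25 December 2009.
Base term: 25 December 2009 + 23 years → 25 December 2032.
Marketing Approval Extension: +529 days → 7 June 2034.

June 7, 2034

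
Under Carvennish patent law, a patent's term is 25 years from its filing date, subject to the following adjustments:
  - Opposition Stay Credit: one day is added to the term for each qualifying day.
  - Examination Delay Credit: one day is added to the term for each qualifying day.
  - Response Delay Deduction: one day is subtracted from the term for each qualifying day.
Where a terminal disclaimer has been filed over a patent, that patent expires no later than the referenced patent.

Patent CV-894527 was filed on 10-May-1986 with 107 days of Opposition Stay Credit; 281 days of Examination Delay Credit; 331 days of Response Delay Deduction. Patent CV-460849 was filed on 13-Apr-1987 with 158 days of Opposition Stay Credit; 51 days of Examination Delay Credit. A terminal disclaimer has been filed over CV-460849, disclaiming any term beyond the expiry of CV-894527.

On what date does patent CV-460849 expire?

July 6, 2011

Natural term of CV-460849:
  Base: filing + 25 years → 13 April 2012.
  Opposition Stay Credit: +158 days → 18 September 2012.
  Examination Delay Credit: +51 days → 8 November 2012.
Expiry of referenced patent CV-894527:
  Base: filing + 25 years → 10 May 2011.
  Opposition Stay Credit: +107 days → 25 August 2011.
  Examination Delay Credit: +281 days → 1 June 2012.
  Response Delay Deduction: −331 days → 6 July 2011.
Terminal disclaimer: CV-460849 expires on the earlier of 8 November 2012 and 6 July 2011.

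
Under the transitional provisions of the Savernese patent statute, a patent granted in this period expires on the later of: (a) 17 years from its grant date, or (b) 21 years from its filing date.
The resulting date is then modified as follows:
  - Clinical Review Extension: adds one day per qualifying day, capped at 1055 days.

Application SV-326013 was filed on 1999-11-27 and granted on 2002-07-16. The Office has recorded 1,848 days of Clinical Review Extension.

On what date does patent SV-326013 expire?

2023-10-18

(a) grant + 17 years → 16 July 2019.
(b) filing + 21 years → 27 November 2020.
Later of the two: 27 November 2020.
Clinical Review Extension: 1848 days claimed exceeds the 1055-day cap, so +1055 days → 18 October 2023.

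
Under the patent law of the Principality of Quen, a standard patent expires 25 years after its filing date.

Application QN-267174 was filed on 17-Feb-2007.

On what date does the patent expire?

Filing date + 25 years → 17 February 2032.

February 17, 2032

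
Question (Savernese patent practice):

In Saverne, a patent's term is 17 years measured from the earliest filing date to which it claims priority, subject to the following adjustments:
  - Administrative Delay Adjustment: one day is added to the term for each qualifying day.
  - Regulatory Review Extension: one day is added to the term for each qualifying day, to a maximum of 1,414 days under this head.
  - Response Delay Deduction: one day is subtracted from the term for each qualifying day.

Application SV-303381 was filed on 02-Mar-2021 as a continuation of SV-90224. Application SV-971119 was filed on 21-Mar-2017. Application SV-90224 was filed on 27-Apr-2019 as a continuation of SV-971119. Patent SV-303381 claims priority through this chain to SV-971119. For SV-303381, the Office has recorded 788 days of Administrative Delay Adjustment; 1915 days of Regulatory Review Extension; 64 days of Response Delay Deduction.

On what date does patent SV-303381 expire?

Earliest priority filing: 21 March 2017.
Base term: 21 March 2017 + 17 years → 21 March 2034.
Administrative Delay Adjustment: +788 days → 17 May 2036.
Regulatory Review Extension: 1915 days claimed exceeds the 1414-day cap, so +1414 days → 31 March 2040.
Response Delay Deduction: −64 days → 27 January 2040.

January 27, 2040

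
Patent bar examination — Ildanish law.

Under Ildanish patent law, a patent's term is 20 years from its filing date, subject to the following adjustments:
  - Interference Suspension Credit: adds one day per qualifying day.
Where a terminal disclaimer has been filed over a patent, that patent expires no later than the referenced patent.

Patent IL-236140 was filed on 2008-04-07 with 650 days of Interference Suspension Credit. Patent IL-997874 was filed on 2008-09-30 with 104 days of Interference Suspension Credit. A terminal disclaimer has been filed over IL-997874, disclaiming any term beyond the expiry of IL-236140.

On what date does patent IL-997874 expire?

January 12, 2029

Natural term of IL-997874:
  Base: filing + 20 years → 30 September 2028.
  Interference Suspension Credit: +104 days → 12 January 2029.
Expiry of referenced patent IL-236140:
  Base: filing + 20 years → 7 April 2028.
  Interference Suspension Credit: +650 days → 17 January 2030.
Terminal disclaimer: IL-997874 expires on the earlier of 12 January 2029 and 17 January 2030.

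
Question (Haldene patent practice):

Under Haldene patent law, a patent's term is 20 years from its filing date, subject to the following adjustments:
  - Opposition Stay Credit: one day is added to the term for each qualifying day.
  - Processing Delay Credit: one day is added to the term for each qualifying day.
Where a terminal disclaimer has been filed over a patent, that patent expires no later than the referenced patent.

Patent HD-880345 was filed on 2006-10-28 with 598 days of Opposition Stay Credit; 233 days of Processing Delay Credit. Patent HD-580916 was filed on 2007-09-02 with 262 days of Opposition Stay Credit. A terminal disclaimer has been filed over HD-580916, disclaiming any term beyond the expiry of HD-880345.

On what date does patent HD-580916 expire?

May 21, 2028

Natural term of HD-580916:
  Base: filing + 20 years → 2 September 2027.
  Opposition Stay Credit: +262 days → 21 May 2028.
Expiry of referenced patent HD-880345:
  Base: filing + 20 years → 28 October 2026.
  Opposition Stay Credit: +598 days → 17 June 2028.
  Processing Delay Credit: +233 days → 5 February 2029.
Terminal disclaimer: HD-580916 expires on the earlier of 21 May 2028 and 5 February 2029.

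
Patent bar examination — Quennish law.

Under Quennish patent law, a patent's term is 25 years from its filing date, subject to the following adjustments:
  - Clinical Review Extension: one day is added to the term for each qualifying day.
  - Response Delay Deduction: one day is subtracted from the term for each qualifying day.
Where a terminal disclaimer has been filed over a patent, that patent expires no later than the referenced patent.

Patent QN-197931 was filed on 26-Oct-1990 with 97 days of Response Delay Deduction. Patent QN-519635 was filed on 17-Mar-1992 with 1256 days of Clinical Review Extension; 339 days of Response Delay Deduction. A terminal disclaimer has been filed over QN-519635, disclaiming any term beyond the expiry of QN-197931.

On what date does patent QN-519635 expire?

Natural term of QN-519635:
  Base: filing + 25 years → 17 March 2017.
  Clinical Review Extension: +1256 days → 24 August 2020.
  Response Delay Deduction: −339 days → 20 September 2019.
Expiry of referenced patent QN-197931:
  Base: filing + 25 years → 26 October 2015.
  Response Delay Deduction: −97 days → 21 July 2015.
Terminal disclaimer: QN-519635 expires on the earlier of 20 September 2019 and 21 July 2015.

2015-07-21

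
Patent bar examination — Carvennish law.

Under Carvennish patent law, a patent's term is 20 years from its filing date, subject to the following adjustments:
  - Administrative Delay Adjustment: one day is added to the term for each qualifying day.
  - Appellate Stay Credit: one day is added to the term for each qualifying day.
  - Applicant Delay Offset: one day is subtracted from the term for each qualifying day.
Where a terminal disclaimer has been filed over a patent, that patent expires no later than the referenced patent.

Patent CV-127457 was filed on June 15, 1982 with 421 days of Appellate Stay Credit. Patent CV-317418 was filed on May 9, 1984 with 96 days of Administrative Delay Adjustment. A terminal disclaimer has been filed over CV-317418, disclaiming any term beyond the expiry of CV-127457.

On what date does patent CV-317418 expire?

Natural term of CV-317418:
  Base: filing + 20 years → 9 May 2004.
  Administrative Delay Adjustment: +96 days → 13 August 2004.
Expiry of referenced patent CV-127457:
  Base: filing + 20 years → 15 June 2002.
  Appellate Stay Credit: +421 days → 10 August 2003.
Terminal disclaimer: CV-317418 expires on the earlier of 13 August 2004 and 10 August 2003.

2003-08-10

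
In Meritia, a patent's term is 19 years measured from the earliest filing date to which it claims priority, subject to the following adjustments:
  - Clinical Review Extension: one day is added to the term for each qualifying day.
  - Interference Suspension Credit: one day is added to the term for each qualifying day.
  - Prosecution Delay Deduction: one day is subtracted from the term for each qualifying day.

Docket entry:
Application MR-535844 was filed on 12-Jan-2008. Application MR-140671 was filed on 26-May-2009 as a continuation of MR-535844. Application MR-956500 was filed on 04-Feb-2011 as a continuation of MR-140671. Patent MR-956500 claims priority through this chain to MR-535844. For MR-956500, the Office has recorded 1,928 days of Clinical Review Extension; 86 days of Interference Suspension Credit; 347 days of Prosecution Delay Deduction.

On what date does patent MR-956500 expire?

Earliest priority filing: 12 January 2008.
Base term: 12 January 2008 + 19 years → 12 January 2027.
Clinical Review Extension: +1928 days → 23 April 2032.
Interference Suspension Credit: +86 days → 18 July 2032.
Prosecution Delay Deduction: −347 days → 6 August 2031.

August 6, 2031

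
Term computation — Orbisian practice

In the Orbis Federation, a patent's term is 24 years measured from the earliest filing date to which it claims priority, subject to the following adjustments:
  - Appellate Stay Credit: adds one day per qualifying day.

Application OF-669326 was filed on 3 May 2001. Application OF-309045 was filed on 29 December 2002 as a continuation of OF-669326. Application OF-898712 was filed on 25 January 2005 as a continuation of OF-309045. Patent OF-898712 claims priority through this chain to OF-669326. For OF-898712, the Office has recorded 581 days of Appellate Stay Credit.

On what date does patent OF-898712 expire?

Earliest priority filing: 3 May 2001.
Base term: 3 May 2001 + 24 years → 3 May 2025.
Appellate Stay Credit: +581 days → 5 December 2026.

2026-12-05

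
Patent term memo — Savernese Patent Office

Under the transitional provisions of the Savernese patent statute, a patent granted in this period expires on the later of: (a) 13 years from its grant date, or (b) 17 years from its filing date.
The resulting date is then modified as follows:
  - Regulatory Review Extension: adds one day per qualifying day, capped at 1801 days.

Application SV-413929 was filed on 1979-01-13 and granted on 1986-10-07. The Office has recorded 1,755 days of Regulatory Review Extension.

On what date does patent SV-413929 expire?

(a) grant + 13 years → 7 October 1999.
(b) filing + 17 years → 13 January 1996.
Later of the two: 7 October 1999.
Regulatory Review Extension: 1755 days (within the 1801-day cap) → +1755 days → 27 July 2004.

2004-07-27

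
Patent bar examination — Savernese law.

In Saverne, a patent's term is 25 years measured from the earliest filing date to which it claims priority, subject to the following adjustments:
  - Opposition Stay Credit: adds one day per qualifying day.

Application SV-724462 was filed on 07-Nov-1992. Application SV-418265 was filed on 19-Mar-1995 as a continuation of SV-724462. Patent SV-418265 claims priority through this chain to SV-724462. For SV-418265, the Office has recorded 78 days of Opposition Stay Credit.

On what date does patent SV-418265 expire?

Earliest priority filing: 7 November 1992.
Base term: 7 November 1992 + 25 years → 7 November 2017.
Opposition Stay Credit: +78 days → 24 January 2018.

January 24, 2018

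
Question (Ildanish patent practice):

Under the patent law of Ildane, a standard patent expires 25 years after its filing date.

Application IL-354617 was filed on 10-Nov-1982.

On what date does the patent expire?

November 10, 2007

Filing date + 25 years → 10 November 2007.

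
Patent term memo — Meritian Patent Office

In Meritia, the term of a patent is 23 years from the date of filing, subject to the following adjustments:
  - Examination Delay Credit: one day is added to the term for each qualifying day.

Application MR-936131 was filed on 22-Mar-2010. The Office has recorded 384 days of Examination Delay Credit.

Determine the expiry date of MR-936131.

2034-04-10

Base term: filing date + 23 years → 22 March 2033.
Examination Delay Credit: +384 days → 10 April 2034.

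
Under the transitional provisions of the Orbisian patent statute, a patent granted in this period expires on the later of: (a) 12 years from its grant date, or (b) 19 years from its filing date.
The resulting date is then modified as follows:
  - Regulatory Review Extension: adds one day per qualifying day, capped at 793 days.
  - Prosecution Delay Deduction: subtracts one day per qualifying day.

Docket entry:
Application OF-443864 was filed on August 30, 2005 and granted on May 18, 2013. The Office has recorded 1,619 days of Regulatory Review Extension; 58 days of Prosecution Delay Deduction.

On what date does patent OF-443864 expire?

(a) grant + 12 years → 18 May 2025.
(b) filing + 19 years → 30 August 2024.
Later of the two: 18 May 2025.
Regulatory Review Extension: 1619 days claimed exceeds the 793-day cap, so +793 days → 20 July 2027.
Prosecution Delay Deduction: −58 days → 23 May 2027.

May 23, 2027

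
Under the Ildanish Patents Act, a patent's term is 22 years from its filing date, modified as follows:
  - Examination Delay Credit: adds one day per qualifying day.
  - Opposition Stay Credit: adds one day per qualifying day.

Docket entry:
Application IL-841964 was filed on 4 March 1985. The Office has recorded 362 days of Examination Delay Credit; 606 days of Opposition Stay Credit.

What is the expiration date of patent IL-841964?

2009-10-27

Base term: filing date + 22 years → 4 March 2007.
Examination Delay Credit: +362 days → 29 February 2008.
Opposition Stay Credit: +606 days → 27 October 2009.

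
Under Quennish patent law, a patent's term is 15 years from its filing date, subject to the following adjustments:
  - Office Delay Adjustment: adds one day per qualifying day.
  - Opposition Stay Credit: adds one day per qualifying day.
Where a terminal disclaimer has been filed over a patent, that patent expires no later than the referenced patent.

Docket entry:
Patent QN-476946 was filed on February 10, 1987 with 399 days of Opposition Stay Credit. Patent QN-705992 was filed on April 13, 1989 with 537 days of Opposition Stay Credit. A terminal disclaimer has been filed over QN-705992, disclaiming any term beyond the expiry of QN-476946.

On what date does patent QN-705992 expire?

March 16, 2003

Natural term of QN-705992:
  Base: filing + 15 years → 13 April 2004.
  Opposition Stay Credit: +537 days → 2 October 2005.
Expiry of referenced patent QN-476946:
  Base: filing + 15 years → 10 February 2002.
  Opposition Stay Credit: +399 days → 16 March 2003.
Terminal disclaimer: QN-705992 expires on the earlier of 2 October 2005 and 16 March 2003.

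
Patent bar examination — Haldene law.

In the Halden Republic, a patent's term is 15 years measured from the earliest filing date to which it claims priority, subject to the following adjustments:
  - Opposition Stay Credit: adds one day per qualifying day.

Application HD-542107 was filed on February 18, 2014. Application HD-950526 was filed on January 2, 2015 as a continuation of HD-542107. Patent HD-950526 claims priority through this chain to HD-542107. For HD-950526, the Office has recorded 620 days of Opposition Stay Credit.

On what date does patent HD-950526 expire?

Earliest priority filing: 18 February 2014.
Base term: 18 February 2014 + 15 years → 18 February 2029.
Opposition Stay Credit: +620 days → 31 October 2030.

2030-10-31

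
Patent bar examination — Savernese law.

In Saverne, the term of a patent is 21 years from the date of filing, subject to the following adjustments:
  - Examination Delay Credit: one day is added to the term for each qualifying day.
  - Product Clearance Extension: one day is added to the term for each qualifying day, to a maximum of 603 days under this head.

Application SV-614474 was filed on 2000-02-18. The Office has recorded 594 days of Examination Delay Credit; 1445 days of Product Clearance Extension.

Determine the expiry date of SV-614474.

Base term: filing date + 21 years → 18 February 2021.
Examination Delay Credit: +594 days → 5 October 2022.
Product Clearance Extension: 1445 days claimed exceeds the 603-day cap, so +603 days → 30 May 2024.

May 30, 2024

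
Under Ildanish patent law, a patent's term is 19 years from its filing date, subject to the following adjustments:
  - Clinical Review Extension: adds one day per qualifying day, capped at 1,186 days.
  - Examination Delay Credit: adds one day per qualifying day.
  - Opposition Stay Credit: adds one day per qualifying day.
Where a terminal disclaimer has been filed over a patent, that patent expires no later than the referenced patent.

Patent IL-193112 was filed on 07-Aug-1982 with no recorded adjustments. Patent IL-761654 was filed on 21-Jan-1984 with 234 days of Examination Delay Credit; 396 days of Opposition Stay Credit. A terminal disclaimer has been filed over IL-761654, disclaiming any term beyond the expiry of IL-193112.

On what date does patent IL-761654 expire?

Natural term of IL-761654:
  Base: filing + 19 years → 21 January 2003.
  Examination Delay Credit: +234 days → 12 September 2003.
  Opposition Stay Credit: +396 days → 12 October 2004.
Expiry of referenced patent IL-193112:
  Base: filing + 19 years → 7 August 2001.
Terminal disclaimer: IL-761654 expires on the earlier of 12 October 2004 and 7 August 2001.

August 7, 2001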